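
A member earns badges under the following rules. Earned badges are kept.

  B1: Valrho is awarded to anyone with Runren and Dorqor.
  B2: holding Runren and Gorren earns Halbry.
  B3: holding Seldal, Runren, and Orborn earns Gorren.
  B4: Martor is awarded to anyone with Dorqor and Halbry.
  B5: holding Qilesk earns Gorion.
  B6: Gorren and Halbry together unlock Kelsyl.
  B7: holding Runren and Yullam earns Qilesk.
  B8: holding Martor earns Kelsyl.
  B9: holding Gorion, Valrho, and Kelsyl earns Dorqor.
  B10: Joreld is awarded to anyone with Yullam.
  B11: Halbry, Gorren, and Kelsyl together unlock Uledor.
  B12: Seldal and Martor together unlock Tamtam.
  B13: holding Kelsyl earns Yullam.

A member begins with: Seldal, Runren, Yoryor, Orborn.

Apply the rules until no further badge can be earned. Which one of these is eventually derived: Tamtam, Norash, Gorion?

Gorion

With Seldal, Runren, and Orborn, Gorren is earned (B3).
With Runren and Gorren, Halbry is earned (B2).
With Gorren and Halbry, Kelsyl is earned (B6).
With Kelsyl, Yullam is earned (B13).
With Runren and Yullam, Qilesk is earned (B7).
With Qilesk, Gorion is earned (B5).
No rule produces Norash, and it is not given. Tamtam would need Seldal and Martor (B12), but Martor is never earned.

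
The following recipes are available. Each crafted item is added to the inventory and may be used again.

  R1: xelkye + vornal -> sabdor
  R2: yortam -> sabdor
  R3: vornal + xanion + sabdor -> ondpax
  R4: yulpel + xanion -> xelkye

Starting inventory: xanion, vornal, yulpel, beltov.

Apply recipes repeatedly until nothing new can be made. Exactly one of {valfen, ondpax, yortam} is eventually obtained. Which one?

Using R4, yulpel and xanion make xelkye.
xelkye + vornal -> sabdor (R1).
vornal + xanion + sabdor -> ondpax (R3).
No rule produces valfen, and it is not given. No rule produces yortam, and it is not given.

ondpax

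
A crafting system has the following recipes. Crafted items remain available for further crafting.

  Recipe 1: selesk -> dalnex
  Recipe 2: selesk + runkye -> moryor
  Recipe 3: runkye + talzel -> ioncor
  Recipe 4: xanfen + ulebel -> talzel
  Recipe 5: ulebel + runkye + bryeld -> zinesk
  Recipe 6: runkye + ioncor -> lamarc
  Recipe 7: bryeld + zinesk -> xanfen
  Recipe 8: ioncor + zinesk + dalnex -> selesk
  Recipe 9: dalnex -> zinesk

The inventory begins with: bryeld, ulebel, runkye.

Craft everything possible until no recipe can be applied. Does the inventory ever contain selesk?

No

selesk would need ioncor, zinesk, and dalnex (Recipe 8), but dalnex is never obtained.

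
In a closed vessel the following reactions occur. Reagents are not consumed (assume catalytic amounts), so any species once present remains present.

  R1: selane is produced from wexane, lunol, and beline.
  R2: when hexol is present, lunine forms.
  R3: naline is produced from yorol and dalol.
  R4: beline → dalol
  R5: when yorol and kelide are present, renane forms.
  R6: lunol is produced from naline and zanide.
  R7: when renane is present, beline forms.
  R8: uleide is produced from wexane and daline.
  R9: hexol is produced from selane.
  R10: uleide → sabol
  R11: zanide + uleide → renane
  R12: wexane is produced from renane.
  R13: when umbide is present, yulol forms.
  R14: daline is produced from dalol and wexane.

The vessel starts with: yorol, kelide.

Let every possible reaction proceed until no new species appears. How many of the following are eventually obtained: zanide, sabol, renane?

yorol and kelide present → renane forms (R5).
renane present → beline forms (R7).
renane present → wexane forms (R12).
beline present → dalol forms (R4).
dalol and wexane present → daline forms (R14).
wexane and daline present → uleide forms (R8).
uleide present → sabol forms (R10).
No rule produces zanide, and it is not given.
sabol: reached.
renane: reached.
Reached: sabol and renane — 2 of the 3.

2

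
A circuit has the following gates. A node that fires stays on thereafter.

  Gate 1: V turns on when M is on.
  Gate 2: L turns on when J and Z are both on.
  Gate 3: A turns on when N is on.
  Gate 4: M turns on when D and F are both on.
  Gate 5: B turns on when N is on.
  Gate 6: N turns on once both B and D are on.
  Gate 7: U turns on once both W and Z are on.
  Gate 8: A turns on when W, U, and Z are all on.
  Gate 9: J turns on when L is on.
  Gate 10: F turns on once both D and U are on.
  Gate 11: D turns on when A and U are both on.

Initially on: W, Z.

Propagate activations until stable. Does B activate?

B would need N (Gate 5), but N never turns on.

No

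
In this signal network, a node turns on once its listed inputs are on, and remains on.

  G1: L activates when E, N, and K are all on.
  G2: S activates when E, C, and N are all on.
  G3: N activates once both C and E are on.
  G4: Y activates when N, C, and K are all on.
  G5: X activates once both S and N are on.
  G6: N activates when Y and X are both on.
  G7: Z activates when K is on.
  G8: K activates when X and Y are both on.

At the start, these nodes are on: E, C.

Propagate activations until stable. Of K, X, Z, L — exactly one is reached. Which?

X

C and E are on, so N activates (G3).
E, C, and N are on, so S activates (G2).
S and N are on, so X activates (G5).
L would need E, N, and K (G1), but K never turns on. K would need X and Y (G8), but Y never turns on. Z would need K (G7), but K never turns on.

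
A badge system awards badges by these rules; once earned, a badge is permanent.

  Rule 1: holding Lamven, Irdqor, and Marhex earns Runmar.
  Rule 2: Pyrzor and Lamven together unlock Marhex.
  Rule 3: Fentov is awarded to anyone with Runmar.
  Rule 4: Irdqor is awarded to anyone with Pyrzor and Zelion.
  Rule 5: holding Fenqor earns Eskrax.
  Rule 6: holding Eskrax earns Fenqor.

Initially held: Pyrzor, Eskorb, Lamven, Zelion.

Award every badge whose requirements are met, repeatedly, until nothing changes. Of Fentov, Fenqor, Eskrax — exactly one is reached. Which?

With Pyrzor and Zelion, Irdqor is earned (Rule 4).
With Pyrzor and Lamven, Marhex is earned (Rule 2).
With Lamven, Irdqor, and Marhex, Runmar is earned (Rule 1).
With Runmar, Fentov is earned (Rule 3).
Fenqor would need Eskrax (Rule 6), but Eskrax is never earned. Eskrax would need Fenqor (Rule 5), but Fenqor is never earned.

Fentov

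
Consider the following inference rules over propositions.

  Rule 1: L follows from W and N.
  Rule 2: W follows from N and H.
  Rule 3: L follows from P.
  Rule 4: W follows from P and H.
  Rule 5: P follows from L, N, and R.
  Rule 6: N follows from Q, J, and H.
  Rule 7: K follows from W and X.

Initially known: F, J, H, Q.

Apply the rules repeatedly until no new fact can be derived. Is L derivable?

From Q, J, and H, Rule 6 gives N.
From N and H, Rule 2 gives W.
From W and N, Rule 1 gives L.

Yes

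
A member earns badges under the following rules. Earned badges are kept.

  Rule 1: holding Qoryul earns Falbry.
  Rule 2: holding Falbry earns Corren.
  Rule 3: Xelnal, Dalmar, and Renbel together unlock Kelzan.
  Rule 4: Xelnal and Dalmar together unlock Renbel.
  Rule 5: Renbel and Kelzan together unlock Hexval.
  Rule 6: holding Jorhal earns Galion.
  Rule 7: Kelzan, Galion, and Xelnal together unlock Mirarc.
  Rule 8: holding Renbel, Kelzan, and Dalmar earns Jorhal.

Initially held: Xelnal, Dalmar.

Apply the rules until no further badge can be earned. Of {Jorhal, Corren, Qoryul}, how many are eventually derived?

With Xelnal and Dalmar, Renbel is earned (Rule 4).
With Xelnal, Dalmar, and Renbel, Kelzan is earned (Rule 3).
With Renbel, Kelzan, and Dalmar, Jorhal is earned (Rule 8).
Jorhal: reached.
Corren would need Falbry (Rule 2), but Falbry is never earned.
No rule produces Qoryul, and it is not given.
Reached: Jorhal — 1 of the 3.

1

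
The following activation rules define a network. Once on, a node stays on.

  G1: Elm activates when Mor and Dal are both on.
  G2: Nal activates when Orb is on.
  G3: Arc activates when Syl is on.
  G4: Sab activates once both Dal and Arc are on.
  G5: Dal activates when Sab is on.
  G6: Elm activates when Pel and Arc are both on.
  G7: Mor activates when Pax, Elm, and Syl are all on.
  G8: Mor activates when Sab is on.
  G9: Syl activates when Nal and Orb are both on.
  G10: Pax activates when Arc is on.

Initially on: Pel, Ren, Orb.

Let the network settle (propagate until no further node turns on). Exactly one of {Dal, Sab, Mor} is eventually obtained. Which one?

Mor

Orb is on, so Nal activates (G2).
G9: Nal and Orb on → Syl on.
Syl is on, so Arc activates (G3).
Pel and Arc are on, so Elm activates (G6).
G10: Arc on → Pax on.
G7: Pax, Elm, and Syl on → Mor on.
Sab would need Dal and Arc (G4), but Dal never turns on. Dal would need Sab (G5), but Sab never turns on.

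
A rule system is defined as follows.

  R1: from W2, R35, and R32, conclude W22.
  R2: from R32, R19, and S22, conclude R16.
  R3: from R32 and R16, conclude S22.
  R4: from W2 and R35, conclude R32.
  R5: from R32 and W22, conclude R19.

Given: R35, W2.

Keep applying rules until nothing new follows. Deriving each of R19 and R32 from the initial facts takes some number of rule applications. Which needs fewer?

R32

R32: W2 and R35 hold, so R32 follows (R4). [1 rule application]
R19: From W2 and R35, R4 gives R32. From W2, R35, and R32, R1 gives W22. From R32 and W22, R5 gives R19. [3 rule applications]
R32 needs fewer.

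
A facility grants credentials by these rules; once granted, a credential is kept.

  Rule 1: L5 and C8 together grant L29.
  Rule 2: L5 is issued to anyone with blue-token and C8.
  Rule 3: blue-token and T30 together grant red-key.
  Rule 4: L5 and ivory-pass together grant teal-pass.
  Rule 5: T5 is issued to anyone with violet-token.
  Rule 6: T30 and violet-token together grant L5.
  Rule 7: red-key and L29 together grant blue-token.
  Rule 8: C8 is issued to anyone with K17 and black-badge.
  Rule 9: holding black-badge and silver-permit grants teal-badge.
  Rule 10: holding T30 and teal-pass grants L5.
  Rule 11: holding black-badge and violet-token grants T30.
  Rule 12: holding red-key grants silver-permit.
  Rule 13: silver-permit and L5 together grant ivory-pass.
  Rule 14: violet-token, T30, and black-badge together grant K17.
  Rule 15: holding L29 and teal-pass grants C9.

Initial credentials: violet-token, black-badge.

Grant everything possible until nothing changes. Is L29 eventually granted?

Holding black-badge and violet-token grants T30 (Rule 11).
Holding violet-token, T30, and black-badge grants K17 (Rule 14).
Holding T30 and violet-token grants L5 (Rule 6).
Holding K17 and black-badge grants C8 (Rule 8).
Holding L5 and C8 grants L29 (Rule 1).

Yes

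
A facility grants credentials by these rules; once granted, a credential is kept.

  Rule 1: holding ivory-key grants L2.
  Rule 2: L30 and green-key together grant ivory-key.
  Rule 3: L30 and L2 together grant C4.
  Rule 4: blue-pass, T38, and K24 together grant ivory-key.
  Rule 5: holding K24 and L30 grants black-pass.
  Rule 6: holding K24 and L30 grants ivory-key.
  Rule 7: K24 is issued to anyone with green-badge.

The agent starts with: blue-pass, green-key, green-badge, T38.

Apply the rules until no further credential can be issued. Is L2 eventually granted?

Yes

Holding green-badge grants K24 (Rule 7).
Holding blue-pass, T38, and K24 grants ivory-key (Rule 4).
Holding ivory-key grants L2 (Rule 1).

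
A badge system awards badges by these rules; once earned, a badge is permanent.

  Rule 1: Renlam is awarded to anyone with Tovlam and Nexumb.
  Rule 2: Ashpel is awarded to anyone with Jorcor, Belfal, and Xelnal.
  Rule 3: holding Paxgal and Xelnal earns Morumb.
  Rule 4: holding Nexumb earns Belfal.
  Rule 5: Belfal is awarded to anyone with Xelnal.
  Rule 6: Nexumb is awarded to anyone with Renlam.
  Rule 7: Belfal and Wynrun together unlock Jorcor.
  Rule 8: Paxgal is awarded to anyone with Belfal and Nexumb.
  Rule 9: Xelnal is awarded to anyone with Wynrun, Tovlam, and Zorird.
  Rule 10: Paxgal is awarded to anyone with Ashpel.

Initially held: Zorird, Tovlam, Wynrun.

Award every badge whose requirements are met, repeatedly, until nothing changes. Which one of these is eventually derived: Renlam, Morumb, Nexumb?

Morumb

With Wynrun, Tovlam, and Zorird, Xelnal is earned (Rule 9).
With Xelnal, Belfal is earned (Rule 5).
With Belfal and Wynrun, Jorcor is earned (Rule 7).
With Jorcor, Belfal, and Xelnal, Ashpel is earned (Rule 2).
With Ashpel, Paxgal is earned (Rule 10).
With Paxgal and Xelnal, Morumb is earned (Rule 3).
Renlam would need Tovlam and Nexumb (Rule 1), but Nexumb is never earned. Nexumb would need Renlam (Rule 6), but Renlam is never earned.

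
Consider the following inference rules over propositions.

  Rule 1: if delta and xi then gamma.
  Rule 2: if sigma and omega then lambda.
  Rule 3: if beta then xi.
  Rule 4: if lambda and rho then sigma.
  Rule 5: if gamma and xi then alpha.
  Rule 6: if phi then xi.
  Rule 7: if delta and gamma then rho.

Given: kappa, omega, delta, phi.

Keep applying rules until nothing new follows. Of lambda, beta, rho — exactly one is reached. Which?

rho

From phi, Rule 6 gives xi.
From delta and xi, Rule 1 gives gamma.
delta and gamma hold, so rho follows (Rule 7).
lambda would need sigma and omega (Rule 2), but sigma is never established. No rule produces beta, and it is not given.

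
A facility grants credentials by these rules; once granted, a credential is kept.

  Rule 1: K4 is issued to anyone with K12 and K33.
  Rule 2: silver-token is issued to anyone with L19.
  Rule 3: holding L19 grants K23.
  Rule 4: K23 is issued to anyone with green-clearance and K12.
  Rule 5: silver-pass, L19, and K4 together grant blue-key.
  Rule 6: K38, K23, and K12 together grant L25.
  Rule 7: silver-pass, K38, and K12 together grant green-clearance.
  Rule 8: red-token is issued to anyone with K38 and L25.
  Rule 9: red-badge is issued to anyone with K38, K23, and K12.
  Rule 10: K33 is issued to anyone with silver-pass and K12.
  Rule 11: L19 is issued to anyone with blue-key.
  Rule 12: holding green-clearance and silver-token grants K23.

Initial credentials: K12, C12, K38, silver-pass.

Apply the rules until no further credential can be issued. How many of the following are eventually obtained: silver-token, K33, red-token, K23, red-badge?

4

Holding silver-pass and K12 grants K33 (Rule 10).
Holding silver-pass, K38, and K12 grants green-clearance (Rule 7).
Holding green-clearance and K12 grants K23 (Rule 4).
Holding K38, K23, and K12 grants red-badge (Rule 9).
Holding K38, K23, and K12 grants L25 (Rule 6).
Holding K38 and L25 grants red-token (Rule 8).
silver-token would need L19 (Rule 2), but L19 is never granted.
K33: reached.
red-token: reached.
K23: reached.
red-badge: reached.
Reached: K33, red-token, K23, and red-badge — 4 of the 5.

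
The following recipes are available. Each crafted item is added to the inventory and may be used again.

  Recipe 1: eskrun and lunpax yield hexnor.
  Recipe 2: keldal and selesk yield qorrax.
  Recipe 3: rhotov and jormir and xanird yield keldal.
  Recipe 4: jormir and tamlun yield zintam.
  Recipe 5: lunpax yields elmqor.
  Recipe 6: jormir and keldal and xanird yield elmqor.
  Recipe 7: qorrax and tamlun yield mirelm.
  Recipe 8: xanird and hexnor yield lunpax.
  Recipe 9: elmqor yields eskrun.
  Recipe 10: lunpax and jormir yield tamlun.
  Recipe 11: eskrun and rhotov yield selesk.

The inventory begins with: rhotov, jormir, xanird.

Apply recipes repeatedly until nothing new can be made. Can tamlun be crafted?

tamlun would need lunpax and jormir (Recipe 10), but lunpax is never obtained.

No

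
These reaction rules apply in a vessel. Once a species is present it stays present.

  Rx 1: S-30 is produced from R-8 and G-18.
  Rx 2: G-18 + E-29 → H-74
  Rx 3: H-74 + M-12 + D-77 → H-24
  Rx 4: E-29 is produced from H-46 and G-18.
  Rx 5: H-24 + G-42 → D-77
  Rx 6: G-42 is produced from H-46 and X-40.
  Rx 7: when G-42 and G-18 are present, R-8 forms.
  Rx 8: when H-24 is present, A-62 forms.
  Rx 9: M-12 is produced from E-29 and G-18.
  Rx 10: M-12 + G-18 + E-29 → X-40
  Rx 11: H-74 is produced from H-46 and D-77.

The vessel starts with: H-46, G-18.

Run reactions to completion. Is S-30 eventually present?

H-46 and G-18 present → E-29 forms (Rx 4).
E-29 and G-18 present → M-12 forms (Rx 9).
M-12, G-18, and E-29 present → X-40 forms (Rx 10).
H-46 and X-40 present → G-42 forms (Rx 6).
G-42 and G-18 present → R-8 forms (Rx 7).
R-8 and G-18 present → S-30 forms (Rx 1).

Yes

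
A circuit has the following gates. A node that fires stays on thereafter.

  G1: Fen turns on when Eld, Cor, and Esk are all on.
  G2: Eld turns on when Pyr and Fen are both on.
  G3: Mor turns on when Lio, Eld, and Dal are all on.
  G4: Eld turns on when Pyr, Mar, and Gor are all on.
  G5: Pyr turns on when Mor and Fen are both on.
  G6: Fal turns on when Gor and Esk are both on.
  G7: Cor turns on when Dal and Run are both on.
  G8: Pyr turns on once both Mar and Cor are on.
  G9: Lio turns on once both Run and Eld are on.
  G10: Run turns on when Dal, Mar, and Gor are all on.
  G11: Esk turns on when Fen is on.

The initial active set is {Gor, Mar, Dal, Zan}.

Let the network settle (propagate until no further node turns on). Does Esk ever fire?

No

Esk would need Fen (G11), but Fen never turns on.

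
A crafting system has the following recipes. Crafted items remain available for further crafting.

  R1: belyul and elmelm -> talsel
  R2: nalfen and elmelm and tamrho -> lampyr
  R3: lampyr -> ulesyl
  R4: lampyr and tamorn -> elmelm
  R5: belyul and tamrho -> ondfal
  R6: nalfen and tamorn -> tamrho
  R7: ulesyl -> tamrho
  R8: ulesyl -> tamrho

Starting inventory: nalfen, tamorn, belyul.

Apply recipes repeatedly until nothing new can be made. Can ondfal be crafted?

Yes

nalfen and tamorn -> tamrho (R6).
belyul and tamrho -> ondfal (R5).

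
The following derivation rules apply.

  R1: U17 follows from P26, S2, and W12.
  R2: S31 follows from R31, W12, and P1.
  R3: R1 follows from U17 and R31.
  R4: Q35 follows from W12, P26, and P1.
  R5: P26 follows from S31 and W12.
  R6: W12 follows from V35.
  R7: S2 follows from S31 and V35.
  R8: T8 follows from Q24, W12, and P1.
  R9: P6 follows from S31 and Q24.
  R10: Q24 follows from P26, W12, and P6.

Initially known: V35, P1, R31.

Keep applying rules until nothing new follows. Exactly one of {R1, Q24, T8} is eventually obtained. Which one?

R1

V35 holds, so W12 follows (R6).
From R31, W12, and P1, R2 gives S31.
From S31 and W12, R5 gives P26.
From S31 and V35, R7 gives S2.
P26, S2, and W12 hold, so U17 follows (R1).
From U17 and R31, R3 gives R1.
Q24 would need P26, W12, and P6 (R10), but P6 is never established. T8 would need Q24, W12, and P1 (R8), but Q24 is never established.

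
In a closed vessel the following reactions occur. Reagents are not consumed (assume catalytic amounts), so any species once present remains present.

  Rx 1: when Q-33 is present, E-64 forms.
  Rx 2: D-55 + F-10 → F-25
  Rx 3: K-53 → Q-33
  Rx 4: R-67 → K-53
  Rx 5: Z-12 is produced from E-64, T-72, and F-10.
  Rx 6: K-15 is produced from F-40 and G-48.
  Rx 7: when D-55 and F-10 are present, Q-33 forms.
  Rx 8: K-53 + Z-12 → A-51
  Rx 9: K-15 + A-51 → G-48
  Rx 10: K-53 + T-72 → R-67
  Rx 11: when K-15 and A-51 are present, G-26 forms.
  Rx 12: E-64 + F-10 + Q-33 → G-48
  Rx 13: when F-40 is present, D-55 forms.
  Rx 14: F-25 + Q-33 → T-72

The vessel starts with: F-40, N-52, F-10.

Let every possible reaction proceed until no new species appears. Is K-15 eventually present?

Yes

F-40 present → D-55 forms (Rx 13).
D-55 and F-10 present → Q-33 forms (Rx 7).
Q-33 present → E-64 forms (Rx 1).
E-64, F-10, and Q-33 present → G-48 forms (Rx 12).
F-40 and G-48 present → K-15 forms (Rx 6).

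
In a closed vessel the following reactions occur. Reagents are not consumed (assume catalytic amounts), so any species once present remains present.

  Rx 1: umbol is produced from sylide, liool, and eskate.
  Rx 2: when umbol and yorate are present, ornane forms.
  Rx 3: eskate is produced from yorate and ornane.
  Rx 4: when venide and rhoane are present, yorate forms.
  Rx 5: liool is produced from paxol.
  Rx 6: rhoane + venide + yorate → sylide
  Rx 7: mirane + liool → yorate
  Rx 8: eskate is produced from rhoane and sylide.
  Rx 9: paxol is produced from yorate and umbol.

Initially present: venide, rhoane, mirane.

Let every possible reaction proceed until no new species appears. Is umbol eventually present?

umbol would need sylide, liool, and eskate (Rx 1), but liool never forms.

No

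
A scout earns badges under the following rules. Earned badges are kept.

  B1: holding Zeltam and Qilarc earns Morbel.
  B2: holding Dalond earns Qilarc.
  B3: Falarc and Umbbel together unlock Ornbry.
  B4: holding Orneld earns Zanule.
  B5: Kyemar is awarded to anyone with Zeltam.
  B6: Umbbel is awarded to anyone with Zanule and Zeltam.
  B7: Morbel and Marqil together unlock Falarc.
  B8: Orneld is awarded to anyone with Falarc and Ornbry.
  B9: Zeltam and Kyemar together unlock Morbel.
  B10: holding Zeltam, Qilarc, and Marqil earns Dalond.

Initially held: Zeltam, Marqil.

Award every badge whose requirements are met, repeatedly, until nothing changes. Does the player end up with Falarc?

Yes

With Zeltam, Kyemar is earned (B5).
With Zeltam and Kyemar, Morbel is earned (B9).
With Morbel and Marqil, Falarc is earned (B7).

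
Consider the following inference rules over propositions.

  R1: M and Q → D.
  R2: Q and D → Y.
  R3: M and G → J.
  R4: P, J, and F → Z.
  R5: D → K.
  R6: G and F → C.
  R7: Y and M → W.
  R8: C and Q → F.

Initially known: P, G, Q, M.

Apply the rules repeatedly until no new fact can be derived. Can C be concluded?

No

C would need G and F (R6), but F is never established.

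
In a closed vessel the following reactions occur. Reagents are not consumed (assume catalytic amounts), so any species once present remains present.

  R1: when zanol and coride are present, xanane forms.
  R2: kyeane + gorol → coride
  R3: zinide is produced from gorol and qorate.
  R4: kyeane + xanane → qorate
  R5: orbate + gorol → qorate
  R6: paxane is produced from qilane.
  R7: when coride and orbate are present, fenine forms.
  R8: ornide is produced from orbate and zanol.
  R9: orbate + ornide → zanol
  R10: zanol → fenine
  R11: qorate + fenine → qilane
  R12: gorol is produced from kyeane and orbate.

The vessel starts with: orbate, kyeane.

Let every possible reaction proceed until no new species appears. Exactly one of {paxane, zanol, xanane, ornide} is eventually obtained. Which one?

kyeane and orbate present → gorol forms (R12).
kyeane and gorol present → coride forms (R2).
orbate and gorol present → qorate forms (R5).
coride and orbate present → fenine forms (R7).
qorate and fenine present → qilane forms (R11).
qilane present → paxane forms (R6).
ornide would need orbate and zanol (R8), but zanol never forms. zanol would need orbate and ornide (R9), but ornide never forms. xanane would need zanol and coride (R1), but zanol never forms.

paxane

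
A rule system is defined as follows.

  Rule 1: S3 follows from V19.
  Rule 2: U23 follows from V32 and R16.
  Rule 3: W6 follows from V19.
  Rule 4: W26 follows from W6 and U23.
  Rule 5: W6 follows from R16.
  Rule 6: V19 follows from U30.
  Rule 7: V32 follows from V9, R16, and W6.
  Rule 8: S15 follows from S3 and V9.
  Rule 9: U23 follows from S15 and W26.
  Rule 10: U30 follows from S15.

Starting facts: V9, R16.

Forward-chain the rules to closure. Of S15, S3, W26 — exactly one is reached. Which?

From R16, Rule 5 gives W6.
V9, R16, and W6 hold, so V32 follows (Rule 7).
From V32 and R16, Rule 2 gives U23.
From W6 and U23, Rule 4 gives W26.
S15 would need S3 and V9 (Rule 8), but S3 is never established. S3 would need V19 (Rule 1), but V19 is never established.

W26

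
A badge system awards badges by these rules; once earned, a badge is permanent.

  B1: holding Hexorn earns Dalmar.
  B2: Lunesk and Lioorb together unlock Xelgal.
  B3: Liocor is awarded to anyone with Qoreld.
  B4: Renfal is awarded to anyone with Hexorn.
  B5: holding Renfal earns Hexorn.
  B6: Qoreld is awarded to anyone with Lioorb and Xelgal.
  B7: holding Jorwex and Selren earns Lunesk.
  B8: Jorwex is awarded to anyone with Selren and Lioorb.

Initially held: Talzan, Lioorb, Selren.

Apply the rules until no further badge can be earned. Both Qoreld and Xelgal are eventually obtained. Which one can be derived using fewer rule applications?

Xelgal

Xelgal: With Selren and Lioorb, Jorwex is earned (B8). With Jorwex and Selren, Lunesk is earned (B7). With Lunesk and Lioorb, Xelgal is earned (B2). [3 rule applications]
Qoreld: With Selren and Lioorb, Jorwex is earned (B8). With Jorwex and Selren, Lunesk is earned (B7). With Lunesk and Lioorb, Xelgal is earned (B2). With Lioorb and Xelgal, Qoreld is earned (B6). [4 rule applications]
Xelgal needs fewer.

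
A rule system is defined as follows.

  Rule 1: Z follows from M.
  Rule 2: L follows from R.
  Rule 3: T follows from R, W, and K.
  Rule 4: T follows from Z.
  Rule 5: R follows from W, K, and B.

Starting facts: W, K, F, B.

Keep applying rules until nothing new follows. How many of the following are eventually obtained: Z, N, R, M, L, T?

3

From W, K, and B, Rule 5 gives R.
From R, W, and K, Rule 3 gives T.
R holds, so L follows (Rule 2).
Z would need M (Rule 1), but M is never established.
No rule produces N, and it is not given.
R: reached.
No rule produces M, and it is not given.
L: reached.
T: reached.
Reached: R, L, and T — 3 of the 6.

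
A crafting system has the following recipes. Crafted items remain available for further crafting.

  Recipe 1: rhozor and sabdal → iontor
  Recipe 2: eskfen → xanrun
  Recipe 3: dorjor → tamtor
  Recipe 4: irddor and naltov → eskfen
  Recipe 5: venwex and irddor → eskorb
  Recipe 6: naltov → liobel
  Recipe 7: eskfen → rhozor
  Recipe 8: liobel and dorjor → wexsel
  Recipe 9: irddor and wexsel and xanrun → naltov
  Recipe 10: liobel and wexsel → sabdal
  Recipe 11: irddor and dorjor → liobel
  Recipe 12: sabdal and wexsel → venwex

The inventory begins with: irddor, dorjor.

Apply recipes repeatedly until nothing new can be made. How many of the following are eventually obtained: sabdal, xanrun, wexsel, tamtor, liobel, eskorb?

Using Recipe 3, dorjor makes tamtor.
irddor and dorjor → liobel (Recipe 11).
Using Recipe 8, liobel and dorjor make wexsel.
Using Recipe 10, liobel and wexsel make sabdal.
Using Recipe 12, sabdal and wexsel make venwex.
venwex and irddor → eskorb (Recipe 5).
sabdal: reached.
xanrun would need eskfen (Recipe 2), but eskfen is never obtained.
wexsel: reached.
tamtor: reached.
liobel: reached.
eskorb: reached.
Reached: sabdal, wexsel, tamtor, liobel, and eskorb — 5 of the 6.

5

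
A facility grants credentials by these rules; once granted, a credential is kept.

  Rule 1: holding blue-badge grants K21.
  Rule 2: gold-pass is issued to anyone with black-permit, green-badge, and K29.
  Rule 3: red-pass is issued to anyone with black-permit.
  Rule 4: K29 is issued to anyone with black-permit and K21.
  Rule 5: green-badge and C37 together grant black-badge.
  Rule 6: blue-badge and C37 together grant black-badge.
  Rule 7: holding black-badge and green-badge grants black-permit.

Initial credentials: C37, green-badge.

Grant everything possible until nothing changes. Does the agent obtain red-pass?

Yes

Holding green-badge and C37 grants black-badge (Rule 5).
Holding black-badge and green-badge grants black-permit (Rule 7).
Holding black-permit grants red-pass (Rule 3).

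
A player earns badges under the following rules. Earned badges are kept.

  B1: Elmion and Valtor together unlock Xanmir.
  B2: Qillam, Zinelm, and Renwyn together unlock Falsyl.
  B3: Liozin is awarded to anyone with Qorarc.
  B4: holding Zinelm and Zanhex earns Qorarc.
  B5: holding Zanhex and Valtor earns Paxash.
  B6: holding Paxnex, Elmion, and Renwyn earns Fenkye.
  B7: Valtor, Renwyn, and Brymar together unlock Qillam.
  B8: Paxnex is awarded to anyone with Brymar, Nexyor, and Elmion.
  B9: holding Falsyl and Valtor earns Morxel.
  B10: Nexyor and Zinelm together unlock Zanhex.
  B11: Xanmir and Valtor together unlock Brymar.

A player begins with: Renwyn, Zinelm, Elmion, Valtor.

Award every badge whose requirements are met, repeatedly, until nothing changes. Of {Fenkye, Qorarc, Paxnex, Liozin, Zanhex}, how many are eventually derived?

Fenkye would need Paxnex, Elmion, and Renwyn (B6), but Paxnex is never earned.
Qorarc would need Zinelm and Zanhex (B4), but Zanhex is never earned.
Paxnex would need Brymar, Nexyor, and Elmion (B8), but Nexyor is never earned.
Liozin would need Qorarc (B3), but Qorarc is never earned.
Zanhex would need Nexyor and Zinelm (B10), but Nexyor is never earned.
None of the 5 are reached.

0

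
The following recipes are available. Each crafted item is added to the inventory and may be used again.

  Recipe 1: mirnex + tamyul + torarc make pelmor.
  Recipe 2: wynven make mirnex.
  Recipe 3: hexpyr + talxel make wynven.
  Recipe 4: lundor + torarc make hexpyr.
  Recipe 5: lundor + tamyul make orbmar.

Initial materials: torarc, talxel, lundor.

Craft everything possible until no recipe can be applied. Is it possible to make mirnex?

lundor + torarc → hexpyr (Recipe 4).
Using Recipe 3, hexpyr and talxel make wynven.
Using Recipe 2, wynven makes mirnex.

Yes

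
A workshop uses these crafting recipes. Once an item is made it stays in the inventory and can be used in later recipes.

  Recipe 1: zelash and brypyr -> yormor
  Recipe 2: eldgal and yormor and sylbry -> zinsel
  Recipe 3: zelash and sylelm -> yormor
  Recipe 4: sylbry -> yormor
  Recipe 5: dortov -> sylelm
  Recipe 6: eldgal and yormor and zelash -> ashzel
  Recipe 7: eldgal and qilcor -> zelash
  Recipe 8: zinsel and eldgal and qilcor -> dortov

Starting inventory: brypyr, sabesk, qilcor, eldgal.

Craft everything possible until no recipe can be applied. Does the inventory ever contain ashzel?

Yes

eldgal and qilcor -> zelash (Recipe 7).
zelash and brypyr -> yormor (Recipe 1).
Using Recipe 6, eldgal, yormor, and zelash make ashzel.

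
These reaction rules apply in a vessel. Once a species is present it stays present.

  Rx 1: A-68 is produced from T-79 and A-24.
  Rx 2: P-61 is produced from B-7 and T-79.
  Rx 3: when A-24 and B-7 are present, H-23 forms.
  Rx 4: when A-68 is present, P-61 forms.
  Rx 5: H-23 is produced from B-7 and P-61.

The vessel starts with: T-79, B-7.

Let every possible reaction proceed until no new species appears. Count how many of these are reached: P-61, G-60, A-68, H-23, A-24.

2

B-7 and T-79 present → P-61 forms (Rx 2).
B-7 and P-61 present → H-23 forms (Rx 5).
P-61: reached.
No rule produces G-60, and it is not given.
A-68 would need T-79 and A-24 (Rx 1), but A-24 never forms.
H-23: reached.
No rule produces A-24, and it is not given.
Reached: P-61 and H-23 — 2 of the 5.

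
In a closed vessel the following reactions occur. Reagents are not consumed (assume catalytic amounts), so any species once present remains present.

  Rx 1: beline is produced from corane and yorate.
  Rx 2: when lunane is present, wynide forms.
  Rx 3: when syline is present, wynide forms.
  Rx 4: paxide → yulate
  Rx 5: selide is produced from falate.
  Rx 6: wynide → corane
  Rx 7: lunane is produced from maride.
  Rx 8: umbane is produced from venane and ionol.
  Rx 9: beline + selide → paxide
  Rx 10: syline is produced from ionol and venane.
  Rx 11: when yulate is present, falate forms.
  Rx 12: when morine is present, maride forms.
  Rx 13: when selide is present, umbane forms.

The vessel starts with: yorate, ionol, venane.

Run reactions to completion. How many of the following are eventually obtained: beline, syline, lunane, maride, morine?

2

ionol and venane present → syline forms (Rx 10).
syline present → wynide forms (Rx 3).
wynide present → corane forms (Rx 6).
corane and yorate present → beline forms (Rx 1).
beline: reached.
syline: reached.
lunane would need maride (Rx 7), but maride never forms.
maride would need morine (Rx 12), but morine never forms.
No rule produces morine, and it is not given.
Reached: beline and syline — 2 of the 5.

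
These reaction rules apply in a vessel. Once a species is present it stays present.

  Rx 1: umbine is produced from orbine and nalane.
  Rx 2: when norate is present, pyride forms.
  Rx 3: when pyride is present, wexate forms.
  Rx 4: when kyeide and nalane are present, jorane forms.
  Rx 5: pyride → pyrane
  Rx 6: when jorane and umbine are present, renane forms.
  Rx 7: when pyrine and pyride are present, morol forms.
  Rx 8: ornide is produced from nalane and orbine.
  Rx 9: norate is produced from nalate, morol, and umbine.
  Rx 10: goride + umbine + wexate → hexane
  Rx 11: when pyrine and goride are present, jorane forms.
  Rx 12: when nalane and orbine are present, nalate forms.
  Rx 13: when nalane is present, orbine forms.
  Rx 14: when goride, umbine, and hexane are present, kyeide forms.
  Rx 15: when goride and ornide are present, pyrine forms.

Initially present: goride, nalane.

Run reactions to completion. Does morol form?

morol would need pyrine and pyride (Rx 7), but pyride never forms.

No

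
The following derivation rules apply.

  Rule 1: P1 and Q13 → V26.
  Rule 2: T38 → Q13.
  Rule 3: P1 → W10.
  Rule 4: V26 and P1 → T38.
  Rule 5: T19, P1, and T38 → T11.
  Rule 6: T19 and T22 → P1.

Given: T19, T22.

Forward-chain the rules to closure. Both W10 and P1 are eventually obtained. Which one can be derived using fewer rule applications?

P1

P1: From T19 and T22, Rule 6 gives P1. [1 rule application]
W10: From T19 and T22, Rule 6 gives P1. P1 holds, so W10 follows (Rule 3). [2 rule applications]
P1 needs fewer.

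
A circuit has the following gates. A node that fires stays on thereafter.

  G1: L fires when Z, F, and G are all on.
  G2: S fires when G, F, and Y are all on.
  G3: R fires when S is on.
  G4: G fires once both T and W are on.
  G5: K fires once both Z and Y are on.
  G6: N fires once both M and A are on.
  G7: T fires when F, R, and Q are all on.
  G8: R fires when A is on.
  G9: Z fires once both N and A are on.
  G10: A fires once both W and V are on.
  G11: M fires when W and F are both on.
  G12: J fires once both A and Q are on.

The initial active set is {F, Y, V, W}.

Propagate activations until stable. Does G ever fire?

No

G would need T and W (G4), but T never turns on.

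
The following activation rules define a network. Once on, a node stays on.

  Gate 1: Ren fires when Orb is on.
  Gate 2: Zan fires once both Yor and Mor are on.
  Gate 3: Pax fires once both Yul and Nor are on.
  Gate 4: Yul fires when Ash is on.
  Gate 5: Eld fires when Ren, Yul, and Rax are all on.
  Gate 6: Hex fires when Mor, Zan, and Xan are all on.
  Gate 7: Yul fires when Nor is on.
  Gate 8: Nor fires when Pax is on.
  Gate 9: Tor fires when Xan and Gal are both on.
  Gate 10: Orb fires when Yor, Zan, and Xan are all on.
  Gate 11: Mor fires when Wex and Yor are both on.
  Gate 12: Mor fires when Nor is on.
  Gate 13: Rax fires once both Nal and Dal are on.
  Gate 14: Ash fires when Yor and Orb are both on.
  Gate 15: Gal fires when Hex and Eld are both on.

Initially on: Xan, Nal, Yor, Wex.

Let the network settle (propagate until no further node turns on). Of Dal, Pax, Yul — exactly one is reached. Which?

Yul

Wex and Yor are on, so Mor fires (Gate 11).
Gate 2: Yor and Mor on → Zan on.
Gate 10: Yor, Zan, and Xan on → Orb on.
Yor and Orb are on, so Ash fires (Gate 14).
Ash is on, so Yul fires (Gate 4).
No rule produces Dal, and it is not given. Pax would need Yul and Nor (Gate 3), but Nor never turns on.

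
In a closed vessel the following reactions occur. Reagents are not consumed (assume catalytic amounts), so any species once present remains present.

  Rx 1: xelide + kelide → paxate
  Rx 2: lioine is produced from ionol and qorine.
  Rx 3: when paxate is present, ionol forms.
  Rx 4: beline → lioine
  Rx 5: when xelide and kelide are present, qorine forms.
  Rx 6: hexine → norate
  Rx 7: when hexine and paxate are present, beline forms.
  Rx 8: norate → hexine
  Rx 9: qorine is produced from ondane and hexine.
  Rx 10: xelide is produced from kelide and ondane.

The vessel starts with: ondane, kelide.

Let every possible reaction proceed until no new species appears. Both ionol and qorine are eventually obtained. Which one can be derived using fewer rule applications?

qorine: kelide and ondane present → xelide forms (Rx 10). xelide and kelide present → qorine forms (Rx 5). [2 rule applications]
ionol: kelide and ondane present → xelide forms (Rx 10). xelide and kelide present → paxate forms (Rx 1). paxate present → ionol forms (Rx 3). [3 rule applications]
qorine needs fewer.

qorine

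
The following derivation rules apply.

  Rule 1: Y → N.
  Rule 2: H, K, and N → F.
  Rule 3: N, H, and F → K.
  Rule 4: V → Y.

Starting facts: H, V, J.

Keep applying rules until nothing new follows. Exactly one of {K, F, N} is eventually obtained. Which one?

N

V holds, so Y follows (Rule 4).
From Y, Rule 1 gives N.
K would need N, H, and F (Rule 3), but F is never established. F would need H, K, and N (Rule 2), but K is never established.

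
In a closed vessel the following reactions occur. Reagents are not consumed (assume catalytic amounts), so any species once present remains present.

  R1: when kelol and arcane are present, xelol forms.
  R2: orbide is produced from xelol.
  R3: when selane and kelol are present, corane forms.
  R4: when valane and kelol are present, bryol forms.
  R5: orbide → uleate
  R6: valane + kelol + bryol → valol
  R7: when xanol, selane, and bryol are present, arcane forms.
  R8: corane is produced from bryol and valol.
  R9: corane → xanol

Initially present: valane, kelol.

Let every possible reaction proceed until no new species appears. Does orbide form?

orbide would need xelol (R2), but xelol never forms.

No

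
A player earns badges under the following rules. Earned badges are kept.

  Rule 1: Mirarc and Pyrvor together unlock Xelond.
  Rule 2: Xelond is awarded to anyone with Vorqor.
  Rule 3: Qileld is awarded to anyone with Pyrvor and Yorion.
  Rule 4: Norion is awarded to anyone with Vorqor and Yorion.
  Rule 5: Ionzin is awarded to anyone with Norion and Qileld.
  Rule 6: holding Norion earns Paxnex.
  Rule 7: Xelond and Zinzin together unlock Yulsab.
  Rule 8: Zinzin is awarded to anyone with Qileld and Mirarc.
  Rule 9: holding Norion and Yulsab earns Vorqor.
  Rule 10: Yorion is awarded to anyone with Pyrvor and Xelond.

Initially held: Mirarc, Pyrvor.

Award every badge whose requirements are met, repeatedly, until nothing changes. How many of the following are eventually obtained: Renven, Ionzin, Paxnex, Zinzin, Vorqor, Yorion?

With Mirarc and Pyrvor, Xelond is earned (Rule 1).
With Pyrvor and Xelond, Yorion is earned (Rule 10).
With Pyrvor and Yorion, Qileld is earned (Rule 3).
With Qileld and Mirarc, Zinzin is earned (Rule 8).
No rule produces Renven, and it is not given.
Ionzin would need Norion and Qileld (Rule 5), but Norion is never earned.
Paxnex would need Norion (Rule 6), but Norion is never earned.
Zinzin: reached.
Vorqor would need Norion and Yulsab (Rule 9), but Norion is never earned.
Yorion: reached.
Reached: Zinzin and Yorion — 2 of the 6.

2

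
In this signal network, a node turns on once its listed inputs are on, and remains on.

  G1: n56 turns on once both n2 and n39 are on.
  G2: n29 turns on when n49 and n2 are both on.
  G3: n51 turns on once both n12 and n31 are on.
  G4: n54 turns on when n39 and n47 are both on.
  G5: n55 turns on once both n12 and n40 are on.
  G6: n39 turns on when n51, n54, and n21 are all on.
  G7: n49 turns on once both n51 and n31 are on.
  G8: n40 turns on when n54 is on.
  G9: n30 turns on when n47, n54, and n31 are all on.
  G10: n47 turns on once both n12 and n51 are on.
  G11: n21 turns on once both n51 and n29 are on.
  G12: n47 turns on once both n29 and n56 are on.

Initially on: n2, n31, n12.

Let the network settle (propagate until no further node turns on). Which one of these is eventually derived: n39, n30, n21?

G3: n12 and n31 on → n51 on.
n51 and n31 are on, so n49 turns on (G7).
G2: n49 and n2 on → n29 on.
n51 and n29 are on, so n21 turns on (G11).
n39 would need n51, n54, and n21 (G6), but n54 never turns on. n30 would need n47, n54, and n31 (G9), but n54 never turns on.

n21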